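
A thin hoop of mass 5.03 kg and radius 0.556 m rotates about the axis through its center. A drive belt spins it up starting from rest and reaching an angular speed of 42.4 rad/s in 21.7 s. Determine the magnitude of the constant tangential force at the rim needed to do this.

I = MR² = (5.03)(0.556)² = 1.555 kg·m².
α = Δω/Δt = (42.4 − 0)/21.7 = 1.954 rad/s².
The required torque is τ = Iα = (1.555)(1.954) = 3.038 N·m.
A tangential force at the rim gives τ = FR, so F = τ/R = 3.038/0.556 = 5.464 N.

F ≈ 5.46 N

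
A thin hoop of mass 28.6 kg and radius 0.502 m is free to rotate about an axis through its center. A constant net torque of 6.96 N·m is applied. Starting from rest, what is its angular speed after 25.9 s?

I = MR² = (28.6)(0.502)² = 7.207 kg·m².
α = τ/I = 6.96/7.207 = 0.9657 rad/s².
ω = ω₀ + αt = 0 + (0.9657)(25.9) = 25.01 rad/s.

ω ≈ 25.0 rad/s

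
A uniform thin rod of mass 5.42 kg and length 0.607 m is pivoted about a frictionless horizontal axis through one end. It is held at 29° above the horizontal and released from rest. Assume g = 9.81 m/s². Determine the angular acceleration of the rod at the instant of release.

α ≈ 21.2 rad/s²

About the pivot, I = (1/3)ML² = (1/3)(5.42)(0.607)² = 0.6657 kg·m².
The weight acts at the center, a distance L/2 = 0.3035 m from the pivot; τ = Mg(L/2) cos 29° = 14.11 N·m.
α = τ/I = 14.11/0.6657 = 21.20 rad/s².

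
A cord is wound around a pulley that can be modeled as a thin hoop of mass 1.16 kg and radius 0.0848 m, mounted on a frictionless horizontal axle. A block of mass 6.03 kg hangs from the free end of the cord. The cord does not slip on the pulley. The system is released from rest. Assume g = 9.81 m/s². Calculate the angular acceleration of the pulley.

α ≈ 97.0 rad/s²

I = MR² = (1.16)(0.0848)² = 0.008342 kg·m².
Block: mg − T = ma. Pulley: TR = Iα. No-slip: a = αR, so T = (I/R²)a = 1.160·a.
Then mg = (m + 1.160)a, so a = (6.03)(9.81)/(6.03 + 1.160) = 8.227 m/s².
α = a/R = 8.227/0.0848 = 97.02 rad/s².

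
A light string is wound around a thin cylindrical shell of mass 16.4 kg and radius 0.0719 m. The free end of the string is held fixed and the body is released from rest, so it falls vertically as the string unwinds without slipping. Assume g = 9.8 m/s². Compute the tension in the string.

Translation: Mg − T = Ma. Rotation about the center: TR = Iα with I = MR².
With a = αR: T = (I/R²)a = M a, so Mg = (1 + 1.000)Ma.
a = g/(1 + 1.000) = 9.8/2.000 = 4.900 m/s².
T = 1.000·M·a = (1.000)(16.4)(4.900) = 80.36 N.

T ≈ 80.4 N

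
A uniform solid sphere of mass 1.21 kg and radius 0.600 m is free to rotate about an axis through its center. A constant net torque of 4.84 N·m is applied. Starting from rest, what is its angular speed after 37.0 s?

ω ≈ 1030 rad/s

I = (2/5)MR² = (2/5)(1.21)(0.600)² = 0.1742 kg·m².
α = τ/I = 4.84/0.1742 = 27.78 rad/s².
ω = ω₀ + αt = 0 + (27.78)(37.0) = 1028 rad/s.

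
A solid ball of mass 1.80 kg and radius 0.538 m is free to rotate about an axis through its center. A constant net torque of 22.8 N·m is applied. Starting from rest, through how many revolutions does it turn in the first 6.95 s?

≈ 421 revolutions

I = (2/5)MR² = (2/5)(1.80)(0.538)² = 0.2084 kg·m².
α = τ/I = 22.8/0.2084 = 109.4 rad/s².
θ = ½αt² = ½(109.4)(6.95)² = 2642 rad.
Revolutions = θ/(2π) = 420.5.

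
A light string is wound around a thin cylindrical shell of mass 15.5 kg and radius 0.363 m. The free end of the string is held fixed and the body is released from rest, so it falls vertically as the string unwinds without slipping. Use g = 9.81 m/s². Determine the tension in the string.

T ≈ 76.0 N

Translation: Mg − T = Ma. Rotation about the center: TR = Iα with I = MR².
With a = αR: T = (I/R²)a = M a, so Mg = (1 + 1.000)Ma.
a = g/(1 + 1.000) = 9.81/2.000 = 4.905 m/s².
T = 1.000·M·a = (1.000)(15.5)(4.905) = 76.03 N.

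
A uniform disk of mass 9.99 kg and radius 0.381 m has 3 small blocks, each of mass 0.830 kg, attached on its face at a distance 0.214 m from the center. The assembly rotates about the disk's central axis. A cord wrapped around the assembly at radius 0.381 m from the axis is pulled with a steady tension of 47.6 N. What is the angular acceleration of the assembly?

I_disk = ½MR² = ½(9.99)(0.381)² = 0.7251 kg·m².
I_blocks = 3·m·r² = 3(0.830)(0.214)² = 0.1140 kg·m².
Total I = 0.8391 kg·m².
τ = F r = (47.6)(0.381) = 18.14 N·m.
α = τ/I = 18.14/0.8391 = 21.61 rad/s².

α ≈ 21.6 rad/s²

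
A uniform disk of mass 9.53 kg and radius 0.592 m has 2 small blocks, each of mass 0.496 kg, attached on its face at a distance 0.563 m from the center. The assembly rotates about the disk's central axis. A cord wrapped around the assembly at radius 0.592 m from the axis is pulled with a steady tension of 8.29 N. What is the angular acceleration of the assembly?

I_disk = ½MR² = ½(9.53)(0.592)² = 1.670 kg·m².
I_blocks = 2·m·r² = 2(0.496)(0.563)² = 0.3144 kg·m².
Total I = 1.984 kg·m².
τ = F r = (8.29)(0.592) = 4.908 N·m.
α = τ/I = 4.908/1.984 = 2.473 rad/s².

α ≈ 2.47 rad/s²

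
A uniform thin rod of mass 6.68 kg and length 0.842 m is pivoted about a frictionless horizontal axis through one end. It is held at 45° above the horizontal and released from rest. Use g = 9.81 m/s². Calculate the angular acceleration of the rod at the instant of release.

About the pivot, I = (1/3)ML² = (1/3)(6.68)(0.842)² = 1.579 kg·m².
The weight acts at the center, a distance L/2 = 0.4210 m from the pivot; τ = Mg(L/2) cos 45° = 19.51 N·m.
α = τ/I = 19.51/1.579 = 12.36 rad/s².

α ≈ 12.4 rad/s²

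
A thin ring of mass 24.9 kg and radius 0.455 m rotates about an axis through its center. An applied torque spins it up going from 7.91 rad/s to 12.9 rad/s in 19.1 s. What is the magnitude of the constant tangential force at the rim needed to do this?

I = MR² = (24.9)(0.455)² = 5.155 kg·m².
α = Δω/Δt = (12.9 − 7.91)/19.1 = 0.2613 rad/s².
The required torque is τ = Iα = (5.155)(0.2613) = 1.347 N·m.
A tangential force at the rim gives τ = FR, so F = τ/R = 1.347/0.455 = 2.960 N.

F ≈ 2.96 N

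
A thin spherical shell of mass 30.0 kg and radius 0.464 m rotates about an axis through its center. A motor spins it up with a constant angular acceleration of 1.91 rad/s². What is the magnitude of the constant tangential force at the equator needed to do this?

I = (2/3)MR² = (2/3)(30.0)(0.464)² = 4.306 kg·m².
The required torque is τ = Iα = (4.306)(1.910) = 8.224 N·m.
A tangential force at the equator gives τ = FR, so F = τ/R = 8.224/0.464 = 17.72 N.

F ≈ 17.7 N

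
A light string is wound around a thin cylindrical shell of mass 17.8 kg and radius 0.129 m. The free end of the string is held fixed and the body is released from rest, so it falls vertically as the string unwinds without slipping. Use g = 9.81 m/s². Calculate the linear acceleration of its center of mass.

Translation: Mg − T = Ma. Rotation about the center: TR = Iα with I = MR².
With a = αR: T = (I/R²)a = M a, so Mg = (1 + 1.000)Ma.
a = g/(1 + 1.000) = 9.81/2.000 = 4.905 m/s².

a ≈ 4.91 m/s²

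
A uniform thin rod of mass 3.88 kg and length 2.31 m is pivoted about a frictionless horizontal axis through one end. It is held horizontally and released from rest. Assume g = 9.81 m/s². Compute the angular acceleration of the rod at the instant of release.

α ≈ 6.37 rad/s²

About the pivot, I = (1/3)ML² = (1/3)(3.88)(2.31)² = 6.901 kg·m².
The weight acts at the center, a distance L/2 = 1.155 m from the pivot; τ = Mg(L/2) = 43.96 N·m.
α = τ/I = 43.96/6.901 = 6.370 rad/s².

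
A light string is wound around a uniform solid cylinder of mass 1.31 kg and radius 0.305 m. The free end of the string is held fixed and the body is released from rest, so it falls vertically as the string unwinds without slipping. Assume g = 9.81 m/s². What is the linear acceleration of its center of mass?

Translation: Mg − T = Ma. Rotation about the center: TR = Iα with I = ½MR².
With a = αR: T = (I/R²)a = (1/2)M a, so Mg = (1 + 0.5000)Ma.
a = g/(1 + 0.5000) = 9.81/1.500 = 6.540 m/s².

a ≈ 6.54 m/s²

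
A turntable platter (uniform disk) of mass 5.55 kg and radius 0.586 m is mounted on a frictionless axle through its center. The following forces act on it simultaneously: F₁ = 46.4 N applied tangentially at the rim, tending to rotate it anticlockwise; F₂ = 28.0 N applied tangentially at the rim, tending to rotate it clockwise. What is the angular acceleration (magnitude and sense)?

I = ½MR² = (1/2)(5.55)(0.586)² = 0.9529 kg·m².
Taking anticlockwise as positive: τ₁ = +(46.4)(0.586) = +27.19 N·m; τ₂ = −(28.0)(0.586) = −16.41 N·m.
Net torque τ = 10.78 N·m.
α = τ/I = 10.78/0.9529 = 11.32 rad/s².

α ≈ 11.3 rad/s², anticlockwise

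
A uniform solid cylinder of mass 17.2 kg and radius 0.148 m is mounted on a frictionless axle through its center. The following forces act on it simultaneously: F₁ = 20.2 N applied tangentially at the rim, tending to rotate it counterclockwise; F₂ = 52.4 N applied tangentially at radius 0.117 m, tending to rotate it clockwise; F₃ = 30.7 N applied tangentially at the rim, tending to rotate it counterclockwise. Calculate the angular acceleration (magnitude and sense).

I = ½MR² = (1/2)(17.2)(0.148)² = 0.1884 kg·m².
Taking counterclockwise as positive: τ₁ = +(20.2)(0.148) = +2.990 N·m; τ₂ = −(52.4)(0.117) = −6.131 N·m; τ₃ = +(30.7)(0.148) = +4.544 N·m.
Net torque τ = 1.402 N·m.
α = τ/I = 1.402/0.1884 = 7.445 rad/s².

α ≈ 7.44 rad/s², counterclockwise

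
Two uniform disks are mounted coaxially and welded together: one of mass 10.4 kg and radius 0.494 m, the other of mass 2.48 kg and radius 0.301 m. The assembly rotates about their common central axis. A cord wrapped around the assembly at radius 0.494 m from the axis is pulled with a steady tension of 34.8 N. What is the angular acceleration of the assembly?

I = ½M₁R₁² + ½M₂R₂² = ½(10.4)(0.494)² + ½(2.48)(0.301)² = 1.381 kg·m².
τ = F r = (34.8)(0.494) = 17.19 N·m.
α = τ/I = 17.19/1.381 = 12.45 rad/s².

α ≈ 12.4 rad/s²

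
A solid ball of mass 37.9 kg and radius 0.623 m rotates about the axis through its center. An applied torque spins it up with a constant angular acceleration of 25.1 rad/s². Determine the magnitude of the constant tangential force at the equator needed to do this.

I = (2/5)MR² = (2/5)(37.9)(0.623)² = 5.884 kg·m².
The required torque is τ = Iα = (5.884)(25.10) = 147.7 N·m.
A tangential force at the equator gives τ = FR, so F = τ/R = 147.7/0.623 = 237.1 N.

F ≈ 237 N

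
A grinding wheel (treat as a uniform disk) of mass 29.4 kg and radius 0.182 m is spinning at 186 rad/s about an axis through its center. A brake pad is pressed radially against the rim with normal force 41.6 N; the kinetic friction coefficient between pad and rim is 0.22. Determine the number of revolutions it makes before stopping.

≈ 805 revolutions

I = ½MR² = (1/2)(29.4)(0.182)² = 0.4869 kg·m².
Friction force f = μN = (0.22)(41.6) = 9.152 N at the rim; torque magnitude τ = fR = 1.666 N·m, opposing ω.
|α| = τ/I = 1.666/0.4869 = 3.421 rad/s² (deceleration).
ω² = ω₀² − 2|α|θ with ω = 0 ⇒ θ = ω₀²/(2|α|) = 5057 rad = 804.8 rev.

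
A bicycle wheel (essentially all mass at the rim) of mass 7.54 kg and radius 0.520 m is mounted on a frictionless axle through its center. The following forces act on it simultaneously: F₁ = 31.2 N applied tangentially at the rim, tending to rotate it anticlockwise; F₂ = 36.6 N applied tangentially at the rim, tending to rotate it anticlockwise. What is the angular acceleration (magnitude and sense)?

α ≈ 17.3 rad/s², anticlockwise

I = MR² = (7.54)(0.520)² = 2.039 kg·m².
Taking anticlockwise as positive: τ₁ = +(31.2)(0.520) = +16.22 N·m; τ₂ = +(36.6)(0.520) = +19.03 N·m.
Net torque τ = 35.26 N·m.
α = τ/I = 35.26/2.039 = 17.29 rad/s².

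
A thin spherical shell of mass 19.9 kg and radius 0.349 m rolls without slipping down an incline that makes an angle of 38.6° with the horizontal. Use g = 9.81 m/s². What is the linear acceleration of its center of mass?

a ≈ 3.67 m/s²

Translation along the incline: Mg sinθ − f = Ma.
Rotation about the center: fR = Iα with I = (2/3)MR². No-slip gives a = αR, so f = (I/R²)a = (2/3)M a.
Substituting: Mg sinθ = (1 + 0.6667)Ma, so a = g sinθ/(1 + 0.6667) = (9.81) sin 38.6° / 1.667 = 3.672 m/s².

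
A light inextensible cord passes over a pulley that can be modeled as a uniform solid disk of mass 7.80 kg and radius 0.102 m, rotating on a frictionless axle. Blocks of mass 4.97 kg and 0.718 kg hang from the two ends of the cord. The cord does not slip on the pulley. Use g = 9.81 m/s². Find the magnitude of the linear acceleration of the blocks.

a ≈ 4.35 m/s²

I = ½MR² = (1/2)(7.80)(0.102)² = 0.04058 kg·m².
Heavier block: m₁g − T₁ = m₁a. Lighter block: T₂ − m₂g = m₂a.
Pulley: (T₁ − T₂)R = Iα = I(a/R), so T₁ − T₂ = (I/R²)a = (1/2)M_p a = 3.900·a.
Adding the three: (m₁ − m₂)g = (m₁ + m₂ + 3.900)a, so a = (4.97 − 0.718)(9.81)/(4.97 + 0.718 + 3.900) = 4.350 m/s².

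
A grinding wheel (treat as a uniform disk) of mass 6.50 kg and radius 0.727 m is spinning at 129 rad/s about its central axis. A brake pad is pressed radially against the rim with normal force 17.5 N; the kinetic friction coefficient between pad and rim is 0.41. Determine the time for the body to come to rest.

t ≈ 42.5 s

I = ½MR² = (1/2)(6.50)(0.727)² = 1.718 kg·m².
Friction force f = μN = (0.41)(17.5) = 7.175 N at the rim; torque magnitude τ = fR = 5.216 N·m, opposing ω.
|α| = τ/I = 5.216/1.718 = 3.037 rad/s² (deceleration).
0 = ω₀ − |α|t ⇒ t = ω₀/|α| = 129/3.037 = 42.48 s.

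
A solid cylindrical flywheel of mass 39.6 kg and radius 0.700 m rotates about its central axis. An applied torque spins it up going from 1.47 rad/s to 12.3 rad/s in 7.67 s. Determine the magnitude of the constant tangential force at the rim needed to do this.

F ≈ 19.6 N

I = ½MR² = (1/2)(39.6)(0.700)² = 9.702 kg·m².
α = Δω/Δt = (12.3 − 1.47)/7.67 = 1.412 rad/s².
The required torque is τ = Iα = (9.702)(1.412) = 13.70 N·m.
A tangential force at the rim gives τ = FR, so F = τ/R = 13.70/0.700 = 19.57 N.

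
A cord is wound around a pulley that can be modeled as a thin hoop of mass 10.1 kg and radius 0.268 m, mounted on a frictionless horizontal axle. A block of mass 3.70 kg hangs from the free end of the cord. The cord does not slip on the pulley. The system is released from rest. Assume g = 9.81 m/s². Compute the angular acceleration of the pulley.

α ≈ 9.81 rad/s²

I = MR² = (10.1)(0.268)² = 0.7254 kg·m².
Block: mg − T = ma. Pulley: TR = Iα. No-slip: a = αR, so T = (I/R²)a = 10.10·a.
Then mg = (m + 10.10)a, so a = (3.70)(9.81)/(3.70 + 10.10) = 2.630 m/s².
α = a/R = 2.630/0.268 = 9.814 rad/s².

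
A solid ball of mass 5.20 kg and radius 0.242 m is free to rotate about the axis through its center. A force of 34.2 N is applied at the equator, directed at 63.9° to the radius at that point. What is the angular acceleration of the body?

α ≈ 61.0 rad/s²

I = (2/5)MR² = (2/5)(5.20)(0.242)² = 0.1218 kg·m².
Only the tangential component produces torque: τ = F R sinθ = (34.2)(0.242) sin 63.9° = 7.432 N·m.
Newton's second law for rotation, τ = Iα, gives α = τ/I = 7.432/0.1218 = 61.02 rad/s².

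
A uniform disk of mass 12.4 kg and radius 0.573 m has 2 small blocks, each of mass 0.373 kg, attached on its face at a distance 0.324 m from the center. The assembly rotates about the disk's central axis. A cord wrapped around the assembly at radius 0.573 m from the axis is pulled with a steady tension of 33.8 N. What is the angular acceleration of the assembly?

α ≈ 9.16 rad/s²

I_disk = ½MR² = ½(12.4)(0.573)² = 2.036 kg·m².
I_blocks = 2·m·r² = 2(0.373)(0.324)² = 0.07831 kg·m².
Total I = 2.114 kg·m².
τ = F r = (33.8)(0.573) = 19.37 N·m.
α = τ/I = 19.37/2.114 = 9.162 rad/s².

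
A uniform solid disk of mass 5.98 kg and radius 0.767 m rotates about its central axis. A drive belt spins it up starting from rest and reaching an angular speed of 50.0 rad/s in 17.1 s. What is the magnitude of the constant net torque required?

I = ½MR² = (1/2)(5.98)(0.767)² = 1.759 kg·m².
α = Δω/Δt = (50.0 − 0)/17.1 = 2.924 rad/s².
τ = Iα = (1.759)(2.924) = 5.143 N·m.

τ ≈ 5.14 N·m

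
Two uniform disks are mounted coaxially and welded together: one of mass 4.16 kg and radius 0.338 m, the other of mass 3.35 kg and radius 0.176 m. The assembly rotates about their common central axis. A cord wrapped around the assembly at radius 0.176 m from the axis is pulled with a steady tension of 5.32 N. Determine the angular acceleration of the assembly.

I = ½M₁R₁² + ½M₂R₂² = ½(4.16)(0.338)² + ½(3.35)(0.176)² = 0.2895 kg·m².
τ = F r = (5.32)(0.176) = 0.9363 N·m.
α = τ/I = 0.9363/0.2895 = 3.234 rad/s².

α ≈ 3.23 rad/s²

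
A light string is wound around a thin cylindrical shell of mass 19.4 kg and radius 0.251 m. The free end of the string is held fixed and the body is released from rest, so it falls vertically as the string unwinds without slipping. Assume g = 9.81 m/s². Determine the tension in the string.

T ≈ 95.2 N

Translation: Mg − T = Ma. Rotation about the center: TR = Iα with I = MR².
With a = αR: T = (I/R²)a = M a, so Mg = (1 + 1.000)Ma.
a = g/(1 + 1.000) = 9.81/2.000 = 4.905 m/s².
T = 1.000·M·a = (1.000)(19.4)(4.905) = 95.16 N.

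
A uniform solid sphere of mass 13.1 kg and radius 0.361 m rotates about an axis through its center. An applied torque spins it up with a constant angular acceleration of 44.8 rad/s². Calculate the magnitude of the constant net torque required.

I = (2/5)MR² = (2/5)(13.1)(0.361)² = 0.6829 kg·m².
τ = Iα = (0.6829)(44.80) = 30.59 N·m.

τ ≈ 30.6 N·m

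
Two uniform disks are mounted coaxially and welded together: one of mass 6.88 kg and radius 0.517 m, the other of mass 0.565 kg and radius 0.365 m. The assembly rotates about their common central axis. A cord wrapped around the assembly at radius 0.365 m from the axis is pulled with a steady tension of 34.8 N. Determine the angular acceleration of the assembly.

α ≈ 13.3 rad/s²

I = ½M₁R₁² + ½M₂R₂² = ½(6.88)(0.517)² + ½(0.565)(0.365)² = 0.9571 kg·m².
τ = F r = (34.8)(0.365) = 12.70 N·m.
α = τ/I = 12.70/0.9571 = 13.27 rad/s².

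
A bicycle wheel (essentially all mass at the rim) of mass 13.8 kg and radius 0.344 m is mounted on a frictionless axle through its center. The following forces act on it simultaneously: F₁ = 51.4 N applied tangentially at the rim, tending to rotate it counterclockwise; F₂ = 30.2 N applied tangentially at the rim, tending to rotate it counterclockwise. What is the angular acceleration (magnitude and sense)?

α ≈ 17.2 rad/s², counterclockwise

I = MR² = (13.8)(0.344)² = 1.633 kg·m².
Taking counterclockwise as positive: τ₁ = +(51.4)(0.344) = +17.68 N·m; τ₂ = +(30.2)(0.344) = +10.39 N·m.
Net torque τ = 28.07 N·m.
α = τ/I = 28.07/1.633 = 17.19 rad/s².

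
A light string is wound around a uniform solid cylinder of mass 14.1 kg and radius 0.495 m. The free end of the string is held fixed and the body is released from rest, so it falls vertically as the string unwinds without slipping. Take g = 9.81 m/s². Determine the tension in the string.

T ≈ 46.1 N

Translation: Mg − T = Ma. Rotation about the center: TR = Iα with I = ½MR².
With a = αR: T = (I/R²)a = (1/2)M a, so Mg = (1 + 0.5000)Ma.
a = g/(1 + 0.5000) = 9.81/1.500 = 6.540 m/s².
T = 0.5000·M·a = (0.5000)(14.1)(6.540) = 46.11 N.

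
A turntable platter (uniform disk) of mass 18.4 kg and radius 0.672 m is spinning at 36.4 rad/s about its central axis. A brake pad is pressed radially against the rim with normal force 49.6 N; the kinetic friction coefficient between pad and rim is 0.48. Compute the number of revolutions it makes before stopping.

I = ½MR² = (1/2)(18.4)(0.672)² = 4.155 kg·m².
Friction force f = μN = (0.48)(49.6) = 23.81 N at the rim; torque magnitude τ = fR = 16.00 N·m, opposing ω.
|α| = τ/I = 16.00/4.155 = 3.851 rad/s² (deceleration).
ω² = ω₀² − 2|α|θ with ω = 0 ⇒ θ = ω₀²/(2|α|) = 172.0 rad = 27.38 rev.

≈ 27.4 revolutions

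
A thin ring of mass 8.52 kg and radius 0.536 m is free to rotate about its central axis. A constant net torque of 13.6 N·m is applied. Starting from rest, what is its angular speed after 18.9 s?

I = MR² = (8.52)(0.536)² = 2.448 kg·m².
α = τ/I = 13.6/2.448 = 5.556 rad/s².
ω = ω₀ + αt = 0 + (5.556)(18.9) = 105.0 rad/s.

ω ≈ 105 rad/s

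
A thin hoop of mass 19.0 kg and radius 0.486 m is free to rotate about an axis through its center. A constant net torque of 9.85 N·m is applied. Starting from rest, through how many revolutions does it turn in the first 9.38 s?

≈ 15.4 revolutions

I = MR² = (19.0)(0.486)² = 4.488 kg·m².
α = τ/I = 9.85/4.488 = 2.195 rad/s².
θ = ½αt² = ½(2.195)(9.38)² = 96.56 rad.
Revolutions = θ/(2π) = 15.37.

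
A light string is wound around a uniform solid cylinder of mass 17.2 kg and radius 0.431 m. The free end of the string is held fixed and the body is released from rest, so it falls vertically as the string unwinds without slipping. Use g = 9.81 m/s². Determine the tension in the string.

Translation: Mg − T = Ma. Rotation about the center: TR = Iα with I = ½MR².
With a = αR: T = (I/R²)a = (1/2)M a, so Mg = (1 + 0.5000)Ma.
a = g/(1 + 0.5000) = 9.81/1.500 = 6.540 m/s².
T = 0.5000·M·a = (0.5000)(17.2)(6.540) = 56.24 N.

T ≈ 56.2 N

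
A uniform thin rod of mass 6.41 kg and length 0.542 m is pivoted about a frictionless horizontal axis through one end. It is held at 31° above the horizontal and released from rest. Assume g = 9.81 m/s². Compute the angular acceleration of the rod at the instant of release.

α ≈ 23.3 rad/s²

About the pivot, I = (1/3)ML² = (1/3)(6.41)(0.542)² = 0.6277 kg·m².
The weight acts at the center, a distance L/2 = 0.2710 m from the pivot; τ = Mg(L/2) cos 31° = 14.61 N·m.
α = τ/I = 14.61/0.6277 = 23.27 rad/s².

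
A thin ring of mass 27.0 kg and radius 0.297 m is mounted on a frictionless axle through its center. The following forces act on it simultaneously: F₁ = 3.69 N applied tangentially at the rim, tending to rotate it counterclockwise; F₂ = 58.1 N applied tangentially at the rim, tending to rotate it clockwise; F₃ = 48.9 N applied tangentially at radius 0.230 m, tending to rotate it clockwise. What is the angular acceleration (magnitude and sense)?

I = MR² = (27.0)(0.297)² = 2.382 kg·m².
Taking counterclockwise as positive: τ₁ = +(3.69)(0.297) = +1.096 N·m; τ₂ = −(58.1)(0.297) = −17.26 N·m; τ₃ = −(48.9)(0.230) = −11.25 N·m.
Net torque τ = -27.41 N·m.
α = τ/I = -27.41/2.382 = -11.51 rad/s².

α ≈ 11.5 rad/s², clockwise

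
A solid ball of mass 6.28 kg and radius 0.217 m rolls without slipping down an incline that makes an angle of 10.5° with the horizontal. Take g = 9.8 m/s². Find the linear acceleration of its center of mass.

a ≈ 1.28 m/s²

Translation along the incline: Mg sinθ − f = Ma.
Rotation about the center: fR = Iα with I = (2/5)MR². No-slip gives a = αR, so f = (I/R²)a = (2/5)M a.
Substituting: Mg sinθ = (1 + 0.4000)Ma, so a = g sinθ/(1 + 0.4000) = (9.8) sin 10.5° / 1.400 = 1.276 m/s².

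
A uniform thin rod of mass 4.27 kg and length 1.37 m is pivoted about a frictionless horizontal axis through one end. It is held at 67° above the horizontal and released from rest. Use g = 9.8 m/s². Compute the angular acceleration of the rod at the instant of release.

About the pivot, I = (1/3)ML² = (1/3)(4.27)(1.37)² = 2.671 kg·m².
The weight acts at the center, a distance L/2 = 0.6850 m from the pivot; τ = Mg(L/2) cos 67° = 11.20 N·m.
α = τ/I = 11.20/2.671 = 4.193 rad/s².
(Equivalently α = (3g/(2L)) cos 67° = 4.193 rad/s².)

α ≈ 4.19 rad/s²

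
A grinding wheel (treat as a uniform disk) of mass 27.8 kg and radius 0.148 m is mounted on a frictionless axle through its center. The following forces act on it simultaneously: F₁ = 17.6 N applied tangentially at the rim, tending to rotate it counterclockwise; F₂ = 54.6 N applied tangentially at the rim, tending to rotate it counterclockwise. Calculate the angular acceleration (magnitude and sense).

I = ½MR² = (1/2)(27.8)(0.148)² = 0.3045 kg·m².
Taking counterclockwise as positive: τ₁ = +(17.6)(0.148) = +2.605 N·m; τ₂ = +(54.6)(0.148) = +8.081 N·m.
Net torque τ = 10.69 N·m.
α = τ/I = 10.69/0.3045 = 35.10 rad/s².

α ≈ 35.1 rad/s², counterclockwise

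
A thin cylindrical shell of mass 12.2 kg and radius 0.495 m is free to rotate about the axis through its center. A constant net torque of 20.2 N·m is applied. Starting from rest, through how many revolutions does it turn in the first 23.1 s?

≈ 287 revolutions

I = MR² = (12.2)(0.495)² = 2.989 kg·m².
α = τ/I = 20.2/2.989 = 6.757 rad/s².
θ = ½αt² = ½(6.757)(23.1)² = 1803 rad.
Revolutions = θ/(2π) = 286.9.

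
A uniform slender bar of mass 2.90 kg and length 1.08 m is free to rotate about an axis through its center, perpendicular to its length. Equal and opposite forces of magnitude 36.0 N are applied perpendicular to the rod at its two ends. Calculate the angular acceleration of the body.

I = (1/12)ML² = (1/12)(2.90)(1.08)² = 0.2819 kg·m².
The couple gives τ = F·(L/2) + F·(L/2) = F L = (36.0)(1.08) = 38.88 N·m.
From τ = Iα: α = 38.88/0.2819 = 137.9 rad/s².

α ≈ 138 rad/s²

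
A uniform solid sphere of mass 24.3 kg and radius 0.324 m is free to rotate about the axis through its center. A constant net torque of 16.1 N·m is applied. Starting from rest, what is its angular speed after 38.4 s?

I = (2/5)MR² = (2/5)(24.3)(0.324)² = 1.020 kg·m².
α = τ/I = 16.1/1.020 = 15.78 rad/s².
ω = ω₀ + αt = 0 + (15.78)(38.4) = 605.9 rad/s.

ω ≈ 606 rad/s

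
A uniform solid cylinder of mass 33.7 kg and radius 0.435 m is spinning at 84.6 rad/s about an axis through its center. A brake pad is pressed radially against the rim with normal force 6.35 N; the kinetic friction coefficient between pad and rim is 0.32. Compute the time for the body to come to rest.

t ≈ 305 s

I = ½MR² = (1/2)(33.7)(0.435)² = 3.188 kg·m².
Friction force f = μN = (0.32)(6.35) = 2.032 N at the rim; torque magnitude τ = fR = 0.8839 N·m, opposing ω.
|α| = τ/I = 0.8839/3.188 = 0.2772 rad/s² (deceleration).
0 = ω₀ − |α|t ⇒ t = ω₀/|α| = 84.6/0.2772 = 305.2 s.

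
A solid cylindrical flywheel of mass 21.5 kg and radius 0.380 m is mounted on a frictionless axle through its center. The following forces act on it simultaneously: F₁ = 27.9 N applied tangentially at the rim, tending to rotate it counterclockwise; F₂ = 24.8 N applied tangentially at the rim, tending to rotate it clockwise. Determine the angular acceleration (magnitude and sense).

I = ½MR² = (1/2)(21.5)(0.380)² = 1.552 kg·m².
Taking counterclockwise as positive: τ₁ = +(27.9)(0.380) = +10.60 N·m; τ₂ = −(24.8)(0.380) = −9.424 N·m.
Net torque τ = 1.178 N·m.
α = τ/I = 1.178/1.552 = 0.7589 rad/s².

α ≈ 0.759 rad/s², counterclockwise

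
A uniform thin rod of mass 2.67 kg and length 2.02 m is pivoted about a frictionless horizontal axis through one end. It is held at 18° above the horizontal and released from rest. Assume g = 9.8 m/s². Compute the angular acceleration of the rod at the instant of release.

α ≈ 6.92 rad/s²

About the pivot, I = (1/3)ML² = (1/3)(2.67)(2.02)² = 3.632 kg·m².
The weight acts at the center, a distance L/2 = 1.010 m from the pivot; τ = Mg(L/2) cos 18° = 25.13 N·m.
α = τ/I = 25.13/3.632 = 6.921 rad/s².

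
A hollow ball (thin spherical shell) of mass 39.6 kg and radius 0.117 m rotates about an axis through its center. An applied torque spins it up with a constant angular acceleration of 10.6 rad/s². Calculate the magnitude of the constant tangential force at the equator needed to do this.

F ≈ 32.7 N

I = (2/3)MR² = (2/3)(39.6)(0.117)² = 0.3614 kg·m².
The required torque is τ = Iα = (0.3614)(10.60) = 3.831 N·m.
A tangential force at the equator gives τ = FR, so F = τ/R = 3.831/0.117 = 32.74 N.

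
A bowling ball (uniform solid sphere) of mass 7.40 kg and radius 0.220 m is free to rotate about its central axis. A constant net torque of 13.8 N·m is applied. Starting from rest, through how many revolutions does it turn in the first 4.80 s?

≈ 177 revolutions

I = (2/5)MR² = (2/5)(7.40)(0.220)² = 0.1433 kg·m².
α = τ/I = 13.8/0.1433 = 96.33 rad/s².
θ = ½αt² = ½(96.33)(4.80)² = 1110 rad.
Revolutions = θ/(2π) = 176.6.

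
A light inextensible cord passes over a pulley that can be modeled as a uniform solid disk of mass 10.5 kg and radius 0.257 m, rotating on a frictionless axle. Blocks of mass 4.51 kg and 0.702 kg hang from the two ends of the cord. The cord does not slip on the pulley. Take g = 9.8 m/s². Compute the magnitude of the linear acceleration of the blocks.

a ≈ 3.57 m/s²

I = ½MR² = (1/2)(10.5)(0.257)² = 0.3468 kg·m².
Heavier block: m₁g − T₁ = m₁a. Lighter block: T₂ − m₂g = m₂a.
Pulley: (T₁ − T₂)R = Iα = I(a/R), so T₁ − T₂ = (I/R²)a = (1/2)M_p a = 5.250·a.
Adding the three: (m₁ − m₂)g = (m₁ + m₂ + 5.250)a, so a = (4.51 − 0.702)(9.8)/(4.51 + 0.702 + 5.250) = 3.567 m/s².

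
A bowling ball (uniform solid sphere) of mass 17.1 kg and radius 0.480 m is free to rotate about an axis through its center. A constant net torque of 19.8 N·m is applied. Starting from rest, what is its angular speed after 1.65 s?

ω ≈ 20.7 rad/s

I = (2/5)MR² = (2/5)(17.1)(0.480)² = 1.576 kg·m².
α = τ/I = 19.8/1.576 = 12.56 rad/s².
ω = ω₀ + αt = 0 + (12.56)(1.65) = 20.73 rad/s.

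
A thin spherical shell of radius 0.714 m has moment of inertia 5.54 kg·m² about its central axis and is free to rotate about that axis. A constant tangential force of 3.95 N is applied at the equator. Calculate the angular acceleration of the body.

τ = F R = (3.95)(0.714) = 2.820 N·m.
Newton's second law for rotation, τ = Iα, gives α = τ/I = 2.820/5.540 = 0.5091 rad/s².

α ≈ 0.509 rad/s²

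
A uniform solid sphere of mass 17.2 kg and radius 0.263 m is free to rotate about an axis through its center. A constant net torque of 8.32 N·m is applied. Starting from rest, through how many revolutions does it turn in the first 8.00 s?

≈ 89.0 revolutions

I = (2/5)MR² = (2/5)(17.2)(0.263)² = 0.4759 kg·m².
α = τ/I = 8.32/0.4759 = 17.48 rad/s².
θ = ½αt² = ½(17.48)(8.00)² = 559.5 rad.
Revolutions = θ/(2π) = 89.04.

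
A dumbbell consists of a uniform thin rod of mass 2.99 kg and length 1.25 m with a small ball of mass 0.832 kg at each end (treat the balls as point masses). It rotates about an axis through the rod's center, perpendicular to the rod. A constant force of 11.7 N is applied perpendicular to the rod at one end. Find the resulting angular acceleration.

I_rod = (1/12)ML² = (1/12)(2.99)(1.25)² = 0.3893 kg·m².
I_balls = 2·m·(L/2)² = 2(0.832)(0.6250)² = 0.6500 kg·m².
Total I = 1.039 kg·m².
τ = F·(L/2) = (11.7)(0.625) = 7.312 N·m.
α = τ/I = 7.312/1.039 = 7.036 rad/s².

α ≈ 7.04 rad/s²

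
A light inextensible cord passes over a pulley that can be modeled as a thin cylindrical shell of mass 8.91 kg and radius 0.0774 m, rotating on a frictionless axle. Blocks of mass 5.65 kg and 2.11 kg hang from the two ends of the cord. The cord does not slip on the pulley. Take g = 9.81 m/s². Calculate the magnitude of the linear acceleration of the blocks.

I = MR² = (8.91)(0.0774)² = 0.05338 kg·m².
Heavier block: m₁g − T₁ = m₁a. Lighter block: T₂ − m₂g = m₂a.
Pulley: (T₁ − T₂)R = Iα = I(a/R), so T₁ − T₂ = (I/R²)a = 1·M_p a = 8.910·a.
Adding the three: (m₁ − m₂)g = (m₁ + m₂ + 8.910)a, so a = (5.65 − 2.11)(9.81)/(5.65 + 2.11 + 8.910) = 2.083 m/s².

a ≈ 2.08 m/s²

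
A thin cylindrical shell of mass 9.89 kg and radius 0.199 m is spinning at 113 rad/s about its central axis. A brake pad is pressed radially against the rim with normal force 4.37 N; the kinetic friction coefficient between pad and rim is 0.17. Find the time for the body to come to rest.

I = MR² = (9.89)(0.199)² = 0.3917 kg·m².
Friction force f = μN = (0.17)(4.37) = 0.7429 N at the rim; torque magnitude τ = fR = 0.1478 N·m, opposing ω.
|α| = τ/I = 0.1478/0.3917 = 0.3775 rad/s² (deceleration).
0 = ω₀ − |α|t ⇒ t = ω₀/|α| = 113/0.3775 = 299.4 s.

t ≈ 299 s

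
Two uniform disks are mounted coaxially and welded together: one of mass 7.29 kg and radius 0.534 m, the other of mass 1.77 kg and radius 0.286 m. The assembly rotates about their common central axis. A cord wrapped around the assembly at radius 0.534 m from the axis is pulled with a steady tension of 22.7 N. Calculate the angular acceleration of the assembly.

α ≈ 10.9 rad/s²

I = ½M₁R₁² + ½M₂R₂² = ½(7.29)(0.534)² + ½(1.77)(0.286)² = 1.112 kg·m².
τ = F r = (22.7)(0.534) = 12.12 N·m.
α = τ/I = 12.12/1.112 = 10.90 rad/s².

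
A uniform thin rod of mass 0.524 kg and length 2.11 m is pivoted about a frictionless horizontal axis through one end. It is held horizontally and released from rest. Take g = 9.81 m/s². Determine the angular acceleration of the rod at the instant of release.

α ≈ 6.97 rad/s²

About the pivot, I = (1/3)ML² = (1/3)(0.524)(2.11)² = 0.7776 kg·m².
The weight acts at the center, a distance L/2 = 1.055 m from the pivot; τ = Mg(L/2) = 5.423 N·m.
α = τ/I = 5.423/0.7776 = 6.974 rad/s².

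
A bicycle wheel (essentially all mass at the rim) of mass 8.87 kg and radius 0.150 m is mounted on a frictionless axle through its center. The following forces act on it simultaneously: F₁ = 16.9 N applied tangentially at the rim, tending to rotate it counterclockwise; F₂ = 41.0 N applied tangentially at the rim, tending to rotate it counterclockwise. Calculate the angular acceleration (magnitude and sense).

I = MR² = (8.87)(0.150)² = 0.1996 kg·m².
Taking counterclockwise as positive: τ₁ = +(16.9)(0.150) = +2.535 N·m; τ₂ = +(41.0)(0.150) = +6.150 N·m.
Net torque τ = 8.685 N·m.
α = τ/I = 8.685/0.1996 = 43.52 rad/s².

α ≈ 43.5 rad/s², counterclockwise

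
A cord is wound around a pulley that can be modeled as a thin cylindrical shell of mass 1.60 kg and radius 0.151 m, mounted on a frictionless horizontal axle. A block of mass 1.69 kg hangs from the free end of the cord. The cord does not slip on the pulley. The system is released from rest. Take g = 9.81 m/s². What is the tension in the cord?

I = MR² = (1.60)(0.151)² = 0.03648 kg·m².
Block: mg − T = ma. Pulley: TR = Iα. No-slip: a = αR, so T = (I/R²)a = 1.600·a.
Then mg = (m + 1.600)a, so a = (1.69)(9.81)/(1.69 + 1.600) = 5.039 m/s².
T = 1.600·a = 8.063 N.

T ≈ 8.06 N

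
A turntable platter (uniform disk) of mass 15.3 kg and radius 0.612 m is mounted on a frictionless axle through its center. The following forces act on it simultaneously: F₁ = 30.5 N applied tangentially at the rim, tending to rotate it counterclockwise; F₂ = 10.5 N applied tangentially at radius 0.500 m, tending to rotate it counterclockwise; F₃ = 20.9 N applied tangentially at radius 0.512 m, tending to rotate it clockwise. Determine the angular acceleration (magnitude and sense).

I = ½MR² = (1/2)(15.3)(0.612)² = 2.865 kg·m².
Taking counterclockwise as positive: τ₁ = +(30.5)(0.612) = +18.67 N·m; τ₂ = +(10.5)(0.500) = +5.250 N·m; τ₃ = −(20.9)(0.512) = −10.70 N·m.
Net torque τ = 13.22 N·m.
α = τ/I = 13.22/2.865 = 4.612 rad/s².

α ≈ 4.61 rad/s², counterclockwise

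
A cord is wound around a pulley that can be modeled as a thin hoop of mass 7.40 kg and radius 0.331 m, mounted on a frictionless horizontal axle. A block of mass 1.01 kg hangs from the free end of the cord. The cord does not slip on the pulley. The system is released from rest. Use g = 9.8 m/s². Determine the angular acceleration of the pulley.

I = MR² = (7.40)(0.331)² = 0.8108 kg·m².
Block: mg − T = ma. Pulley: TR = Iα. No-slip: a = αR, so T = (I/R²)a = 7.400·a.
Then mg = (m + 7.400)a, so a = (1.01)(9.8)/(1.01 + 7.400) = 1.177 m/s².
α = a/R = 1.177/0.331 = 3.556 rad/s².

α ≈ 3.56 rad/s²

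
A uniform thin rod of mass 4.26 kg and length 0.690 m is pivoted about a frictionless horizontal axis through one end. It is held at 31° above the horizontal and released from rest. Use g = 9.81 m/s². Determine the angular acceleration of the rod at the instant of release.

About the pivot, I = (1/3)ML² = (1/3)(4.26)(0.690)² = 0.6761 kg·m².
The weight acts at the center, a distance L/2 = 0.3450 m from the pivot; τ = Mg(L/2) cos 31° = 12.36 N·m.
α = τ/I = 12.36/0.6761 = 18.28 rad/s².
(Equivalently α = (3g/(2L)) cos 31° = 18.28 rad/s².)

α ≈ 18.3 rad/s²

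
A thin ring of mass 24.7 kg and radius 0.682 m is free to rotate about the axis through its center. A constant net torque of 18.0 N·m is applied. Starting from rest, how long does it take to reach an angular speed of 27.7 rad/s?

t ≈ 17.7 s

I = MR² = (24.7)(0.682)² = 11.49 kg·m².
α = τ/I = 18.0/11.49 = 1.567 rad/s².
ω = αt ⇒ t = ω/α = 27.7/1.567 = 17.68 s.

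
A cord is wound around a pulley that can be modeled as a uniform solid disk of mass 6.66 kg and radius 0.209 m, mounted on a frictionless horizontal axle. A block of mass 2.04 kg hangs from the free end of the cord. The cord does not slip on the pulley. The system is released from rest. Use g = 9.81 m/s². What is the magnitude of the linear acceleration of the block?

a ≈ 3.73 m/s²

I = ½MR² = (1/2)(6.66)(0.209)² = 0.1455 kg·m².
Block: mg − T = ma. Pulley: TR = Iα. No-slip: a = αR, so T = (I/R²)a = 3.330·a.
Then mg = (m + 3.330)a, so a = (2.04)(9.81)/(2.04 + 3.330) = 3.727 m/s².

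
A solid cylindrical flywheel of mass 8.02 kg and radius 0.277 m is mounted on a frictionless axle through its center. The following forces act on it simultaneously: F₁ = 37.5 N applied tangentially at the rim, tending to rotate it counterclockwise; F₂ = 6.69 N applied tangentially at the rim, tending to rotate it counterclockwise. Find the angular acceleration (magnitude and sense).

α ≈ 39.8 rad/s², counterclockwise

I = ½MR² = (1/2)(8.02)(0.277)² = 0.3077 kg·m².
Taking counterclockwise as positive: τ₁ = +(37.5)(0.277) = +10.39 N·m; τ₂ = +(6.69)(0.277) = +1.853 N·m.
Net torque τ = 12.24 N·m.
α = τ/I = 12.24/0.3077 = 39.78 rad/s².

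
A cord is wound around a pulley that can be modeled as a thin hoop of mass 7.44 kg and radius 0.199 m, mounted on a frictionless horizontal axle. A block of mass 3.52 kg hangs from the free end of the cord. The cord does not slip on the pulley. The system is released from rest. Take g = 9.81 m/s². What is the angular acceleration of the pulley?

I = MR² = (7.44)(0.199)² = 0.2946 kg·m².
Block: mg − T = ma. Pulley: TR = Iα. No-slip: a = αR, so T = (I/R²)a = 7.440·a.
Then mg = (m + 7.440)a, so a = (3.52)(9.81)/(3.52 + 7.440) = 3.151 m/s².
α = a/R = 3.151/0.199 = 15.83 rad/s².

α ≈ 15.8 rad/s²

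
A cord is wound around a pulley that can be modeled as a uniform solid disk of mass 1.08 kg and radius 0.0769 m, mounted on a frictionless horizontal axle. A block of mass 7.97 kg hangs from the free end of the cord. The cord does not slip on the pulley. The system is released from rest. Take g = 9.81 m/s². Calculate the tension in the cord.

T ≈ 4.96 N

I = ½MR² = (1/2)(1.08)(0.0769)² = 0.003193 kg·m².
Block: mg − T = ma. Pulley: TR = Iα. No-slip: a = αR, so T = (I/R²)a = 0.5400·a.
Then mg = (m + 0.5400)a, so a = (7.97)(9.81)/(7.97 + 0.5400) = 9.188 m/s².
T = 0.5400·a = 4.961 N.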